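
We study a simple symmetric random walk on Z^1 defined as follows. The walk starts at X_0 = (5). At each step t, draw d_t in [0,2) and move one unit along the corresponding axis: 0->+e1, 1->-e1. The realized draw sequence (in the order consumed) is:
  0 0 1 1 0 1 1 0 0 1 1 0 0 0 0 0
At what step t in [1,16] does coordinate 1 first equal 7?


2

t=0: X=(5), d=0 → +e1, X_1=(6)
t=1: X=(6), d=0 → +e1, X_2=(7)
t=2: X=(7), d=1 → -e1, X_3=(6)
t=3: X=(6), d=1 → -e1, X_4=(5)
t=4: X=(5), d=0 → +e1, X_5=(6)
t=5: X=(6), d=1 → -e1, X_6=(5)
t=6: X=(5), d=1 → -e1, X_7=(4)
t=7: X=(4), d=0 → +e1, X_8=(5)
t=8: X=(5), d=0 → +e1, X_9=(6)
t=9: X=(6), d=1 → -e1, X_10=(5)
t=10: X=(5), d=1 → -e1, X_11=(4)
t=11: X=(4), d=0 → +e1, X_12=(5)
t=12: X=(5), d=0 → +e1, X_13=(6)
t=13: X=(6), d=0 → +e1, X_14=(7)
t=14: X=(7), d=0 → +e1, X_15=(8)
t=15: X=(8), d=0 → +e1, X_16=(9)


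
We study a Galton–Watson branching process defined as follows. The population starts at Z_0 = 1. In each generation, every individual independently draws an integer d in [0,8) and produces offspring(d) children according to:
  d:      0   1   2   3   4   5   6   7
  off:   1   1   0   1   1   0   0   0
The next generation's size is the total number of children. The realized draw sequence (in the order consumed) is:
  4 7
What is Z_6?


gen 0: Z_0=1, draws=[4], offspring=[1], Z_1=1
gen 1: Z_1=1, draws=[7], offspring=[0], Z_2=0
gen 2: Z_2=0, draws=[], offspring=[], Z_3=0
gen 3: Z_3=0, draws=[], offspring=[], Z_4=0
gen 4: Z_4=0, draws=[], offspring=[], Z_5=0
gen 5: Z_5=0, draws=[], offspring=[], Z_6=0

0


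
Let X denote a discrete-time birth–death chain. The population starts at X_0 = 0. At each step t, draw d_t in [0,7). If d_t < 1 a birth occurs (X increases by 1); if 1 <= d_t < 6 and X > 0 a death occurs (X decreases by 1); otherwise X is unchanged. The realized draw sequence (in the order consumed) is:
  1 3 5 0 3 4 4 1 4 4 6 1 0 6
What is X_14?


1

t=0: X=0, d=1 → hold, X_1=0
t=1: X=0, d=3 → hold, X_2=0
t=2: X=0, d=5 → hold, X_3=0
t=3: X=0, d=0 → birth, X_4=1
t=4: X=1, d=3 → death, X_5=0
t=5: X=0, d=4 → hold, X_6=0
t=6: X=0, d=4 → hold, X_7=0
t=7: X=0, d=1 → hold, X_8=0
t=8: X=0, d=4 → hold, X_9=0
t=9: X=0, d=4 → hold, X_10=0
t=10: X=0, d=6 → hold, X_11=0
t=11: X=0, d=1 → hold, X_12=0
t=12: X=0, d=0 → birth, X_13=1
t=13: X=1, d=6 → hold, X_14=1


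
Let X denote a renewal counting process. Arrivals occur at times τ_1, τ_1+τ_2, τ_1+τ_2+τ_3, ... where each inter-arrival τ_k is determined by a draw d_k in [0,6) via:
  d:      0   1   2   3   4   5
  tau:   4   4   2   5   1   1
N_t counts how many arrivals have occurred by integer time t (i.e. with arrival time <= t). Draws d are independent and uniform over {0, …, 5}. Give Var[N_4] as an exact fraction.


Inter-arrival values over d=0..5: [4, 4, 2, 5, 1, 1]
Each d has probability 1/6, so the pmf of τ is: f(1) = 1/3, f(2) = 1/6, f(4) = 1/3, f(5) = 1/6
Let p_n(j) = P(N_n = j), with p_0 = [1]. Condition on τ_1: p_n(0) = P(τ > n), and for j >= 1, p_n(j) = Σ_{k<=n} f(k)·p_{n−k}(j−1)
p_1 = [2/3, 1/3]  (j = 0..1)
p_2 = [1/2, 7/18, 1/9]  (j = 0..2)
p_3 = [1/2, 5/18, 5/27, 1/27]  (j = 0..3)
p_4 = [1/6, 7/12, 17/108, 13/162, 1/81]  (j = 0..4)
E[N_4] = Σ j·p_4(j) = 385/324;  E[N_4²] = Σ j²·p_4(j) = 691/324
Var[N_4] = 691/324 − (385/324)² = 75659/104976

75659/104976


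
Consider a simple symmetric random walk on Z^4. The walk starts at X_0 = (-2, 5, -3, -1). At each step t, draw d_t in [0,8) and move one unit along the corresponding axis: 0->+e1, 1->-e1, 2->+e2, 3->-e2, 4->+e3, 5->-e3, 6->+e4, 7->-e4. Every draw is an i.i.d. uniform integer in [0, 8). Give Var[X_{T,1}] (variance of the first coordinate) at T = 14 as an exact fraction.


7/2

Outcome values over d=0..7: [1, -1, 0, 0, 0, 0, 0, 0]
Σy = 0, Σy² = 2, M = 8
μ = 0/8 = 0,  σ² = 2/8 − (0)² = 1/4
Independent increments: Var[X_14] = 14·σ² = 14·(1/4) = 7/2


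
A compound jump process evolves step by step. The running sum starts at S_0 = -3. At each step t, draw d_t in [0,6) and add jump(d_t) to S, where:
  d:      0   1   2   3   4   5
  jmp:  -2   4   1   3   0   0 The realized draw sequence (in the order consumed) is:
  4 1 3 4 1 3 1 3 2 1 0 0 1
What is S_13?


t=0: S=-3, d=4, jump=0, S_1=-3
t=1: S=-3, d=1, jump=4, S_2=1
t=2: S=1, d=3, jump=3, S_3=4
t=3: S=4, d=4, jump=0, S_4=4
t=4: S=4, d=1, jump=4, S_5=8
t=5: S=8, d=3, jump=3, S_6=11
t=6: S=11, d=1, jump=4, S_7=15
t=7: S=15, d=3, jump=3, S_8=18
t=8: S=18, d=2, jump=1, S_9=19
t=9: S=19, d=1, jump=4, S_10=23
t=10: S=23, d=0, jump=-2, S_11=21
t=11: S=21, d=0, jump=-2, S_12=19
t=12: S=19, d=1, jump=4, S_13=23

23


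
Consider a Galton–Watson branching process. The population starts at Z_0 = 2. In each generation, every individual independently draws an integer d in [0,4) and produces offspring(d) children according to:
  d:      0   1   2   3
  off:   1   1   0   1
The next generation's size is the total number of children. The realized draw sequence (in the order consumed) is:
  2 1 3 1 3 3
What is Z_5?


gen 0: Z_0=2, draws=[2, 1], offspring=[0, 1], Z_1=1
gen 1: Z_1=1, draws=[3], offspring=[1], Z_2=1
gen 2: Z_2=1, draws=[1], offspring=[1], Z_3=1
gen 3: Z_3=1, draws=[3], offspring=[1], Z_4=1
gen 4: Z_4=1, draws=[3], offspring=[1], Z_5=1

1


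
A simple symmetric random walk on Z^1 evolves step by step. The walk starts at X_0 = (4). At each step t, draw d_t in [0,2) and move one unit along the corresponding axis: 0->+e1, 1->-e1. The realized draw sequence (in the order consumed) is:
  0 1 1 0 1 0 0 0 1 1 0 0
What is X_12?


t=0: X=(4), d=0 → +e1, X_1=(5)
t=1: X=(5), d=1 → -e1, X_2=(4)
t=2: X=(4), d=1 → -e1, X_3=(3)
t=3: X=(3), d=0 → +e1, X_4=(4)
t=4: X=(4), d=1 → -e1, X_5=(3)
t=5: X=(3), d=0 → +e1, X_6=(4)
t=6: X=(4), d=0 → +e1, X_7=(5)
t=7: X=(5), d=0 → +e1, X_8=(6)
t=8: X=(6), d=1 → -e1, X_9=(5)
t=9: X=(5), d=1 → -e1, X_10=(4)
t=10: X=(4), d=0 → +e1, X_11=(5)
t=11: X=(5), d=0 → +e1, X_12=(6)

(6)


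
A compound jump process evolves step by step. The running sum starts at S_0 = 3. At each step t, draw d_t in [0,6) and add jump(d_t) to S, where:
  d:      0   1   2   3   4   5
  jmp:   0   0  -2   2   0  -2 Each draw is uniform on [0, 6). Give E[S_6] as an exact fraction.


Outcome values over d=0..5: [0, 0, -2, 2, 0, -2]
Σy = -2, Σy² = 12, M = 6
μ = -2/6 = -1/3,  σ² = 12/6 − (-1/3)² = 17/9
E[S_6] = 3 + 6·(-1/3) = 1

1


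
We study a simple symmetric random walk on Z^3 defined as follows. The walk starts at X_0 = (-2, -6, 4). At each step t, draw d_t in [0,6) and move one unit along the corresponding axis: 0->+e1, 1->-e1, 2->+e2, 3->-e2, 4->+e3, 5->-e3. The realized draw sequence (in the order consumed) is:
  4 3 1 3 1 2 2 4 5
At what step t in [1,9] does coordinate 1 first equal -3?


t=0: X=(-2, -6, 4), d=4 → +e3, X_1=(-2, -6, 5)
t=1: X=(-2, -6, 5), d=3 → -e2, X_2=(-2, -7, 5)
t=2: X=(-2, -7, 5), d=1 → -e1, X_3=(-3, -7, 5)
t=3: X=(-3, -7, 5), d=3 → -e2, X_4=(-3, -8, 5)
t=4: X=(-3, -8, 5), d=1 → -e1, X_5=(-4, -8, 5)
t=5: X=(-4, -8, 5), d=2 → +e2, X_6=(-4, -7, 5)
t=6: X=(-4, -7, 5), d=2 → +e2, X_7=(-4, -6, 5)
t=7: X=(-4, -6, 5), d=4 → +e3, X_8=(-4, -6, 6)
t=8: X=(-4, -6, 6), d=5 → -e3, X_9=(-4, -6, 5)

3


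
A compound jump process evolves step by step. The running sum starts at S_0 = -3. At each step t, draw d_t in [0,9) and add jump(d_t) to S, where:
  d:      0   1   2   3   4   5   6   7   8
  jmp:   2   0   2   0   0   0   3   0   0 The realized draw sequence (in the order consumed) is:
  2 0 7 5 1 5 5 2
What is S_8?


t=0: S=-3, d=2, jump=2, S_1=-1
t=1: S=-1, d=0, jump=2, S_2=1
t=2: S=1, d=7, jump=0, S_3=1
t=3: S=1, d=5, jump=0, S_4=1
t=4: S=1, d=1, jump=0, S_5=1
t=5: S=1, d=5, jump=0, S_6=1
t=6: S=1, d=5, jump=0, S_7=1
t=7: S=1, d=2, jump=2, S_8=3

3


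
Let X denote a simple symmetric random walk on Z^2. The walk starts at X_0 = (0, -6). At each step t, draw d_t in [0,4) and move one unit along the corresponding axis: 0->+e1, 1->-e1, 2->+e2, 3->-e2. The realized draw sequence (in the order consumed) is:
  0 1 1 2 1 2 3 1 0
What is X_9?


t=0: X=(0, -6), d=0 → +e1, X_1=(1, -6)
t=1: X=(1, -6), d=1 → -e1, X_2=(0, -6)
t=2: X=(0, -6), d=1 → -e1, X_3=(-1, -6)
t=3: X=(-1, -6), d=2 → +e2, X_4=(-1, -5)
t=4: X=(-1, -5), d=1 → -e1, X_5=(-2, -5)
t=5: X=(-2, -5), d=2 → +e2, X_6=(-2, -4)
t=6: X=(-2, -4), d=3 → -e2, X_7=(-2, -5)
t=7: X=(-2, -5), d=1 → -e1, X_8=(-3, -5)
t=8: X=(-3, -5), d=0 → +e1, X_9=(-2, -5)

(-2, -5)


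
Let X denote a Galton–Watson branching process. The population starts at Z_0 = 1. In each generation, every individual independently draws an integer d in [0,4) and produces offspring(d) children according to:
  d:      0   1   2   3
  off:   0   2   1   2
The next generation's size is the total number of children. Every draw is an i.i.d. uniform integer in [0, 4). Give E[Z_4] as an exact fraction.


Outcome values over d=0..3: [0, 2, 1, 2]
Σy = 5, Σy² = 9, M = 4
μ = 5/4 = 5/4,  σ² = 9/4 − (5/4)² = 11/16
E[Z_0] = 1
E[Z_1] = 5/4·E[Z_0] = 5/4
E[Z_2] = 5/4·E[Z_1] = 25/16
E[Z_3] = 5/4·E[Z_2] = 125/64
E[Z_4] = 5/4·E[Z_3] = 625/256

625/256


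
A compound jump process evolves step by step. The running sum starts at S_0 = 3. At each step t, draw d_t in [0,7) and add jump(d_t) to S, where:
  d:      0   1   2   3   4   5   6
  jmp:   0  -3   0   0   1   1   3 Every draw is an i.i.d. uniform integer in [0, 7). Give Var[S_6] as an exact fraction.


Outcome values over d=0..6: [0, -3, 0, 0, 1, 1, 3]
Σy = 2, Σy² = 20, M = 7
μ = 2/7 = 2/7,  σ² = 20/7 − (2/7)² = 136/49
Independent increments: Var[S_6] = 6·σ² = 6·(136/49) = 816/49

816/49


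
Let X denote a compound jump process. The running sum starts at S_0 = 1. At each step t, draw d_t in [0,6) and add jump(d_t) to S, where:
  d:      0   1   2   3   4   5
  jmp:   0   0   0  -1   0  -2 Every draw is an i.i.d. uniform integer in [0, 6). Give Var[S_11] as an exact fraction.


77/12

Outcome values over d=0..5: [0, 0, 0, -1, 0, -2]
Σy = -3, Σy² = 5, M = 6
μ = -3/6 = -1/2,  σ² = 5/6 − (-1/2)² = 7/12
Independent increments: Var[S_11] = 11·σ² = 11·(7/12) = 77/12


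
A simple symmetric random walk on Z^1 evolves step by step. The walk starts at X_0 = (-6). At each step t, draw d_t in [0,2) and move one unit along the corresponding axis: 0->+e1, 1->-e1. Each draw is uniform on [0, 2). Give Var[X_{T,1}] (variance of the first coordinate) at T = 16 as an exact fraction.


Outcome values over d=0..1: [1, -1]
Σy = 0, Σy² = 2, M = 2
μ = 0/2 = 0,  σ² = 2/2 − (0)² = 1
Independent increments: Var[X_16] = 16·σ² = 16·(1) = 16

16


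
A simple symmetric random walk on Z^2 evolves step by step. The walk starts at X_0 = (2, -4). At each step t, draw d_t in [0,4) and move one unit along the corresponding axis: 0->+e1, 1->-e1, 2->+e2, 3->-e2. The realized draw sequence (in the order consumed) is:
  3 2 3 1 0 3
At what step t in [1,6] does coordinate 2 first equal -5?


t=0: X=(2, -4), d=3 → -e2, X_1=(2, -5)
t=1: X=(2, -5), d=2 → +e2, X_2=(2, -4)
t=2: X=(2, -4), d=3 → -e2, X_3=(2, -5)
t=3: X=(2, -5), d=1 → -e1, X_4=(1, -5)
t=4: X=(1, -5), d=0 → +e1, X_5=(2, -5)
t=5: X=(2, -5), d=3 → -e2, X_6=(2, -6)

1


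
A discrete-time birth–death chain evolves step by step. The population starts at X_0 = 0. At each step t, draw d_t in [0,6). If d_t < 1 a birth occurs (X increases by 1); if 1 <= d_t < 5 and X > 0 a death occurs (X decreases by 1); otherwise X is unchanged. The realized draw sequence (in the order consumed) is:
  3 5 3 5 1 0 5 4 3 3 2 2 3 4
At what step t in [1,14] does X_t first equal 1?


t=0: X=0, d=3 → hold, X_1=0
t=1: X=0, d=5 → hold, X_2=0
t=2: X=0, d=3 → hold, X_3=0
t=3: X=0, d=5 → hold, X_4=0
t=4: X=0, d=1 → hold, X_5=0
t=5: X=0, d=0 → birth, X_6=1
t=6: X=1, d=5 → hold, X_7=1
t=7: X=1, d=4 → death, X_8=0
t=8: X=0, d=3 → hold, X_9=0
t=9: X=0, d=3 → hold, X_10=0
t=10: X=0, d=2 → hold, X_11=0
t=11: X=0, d=2 → hold, X_12=0
t=12: X=0, d=3 → hold, X_13=0
t=13: X=0, d=4 → hold, X_14=0

6


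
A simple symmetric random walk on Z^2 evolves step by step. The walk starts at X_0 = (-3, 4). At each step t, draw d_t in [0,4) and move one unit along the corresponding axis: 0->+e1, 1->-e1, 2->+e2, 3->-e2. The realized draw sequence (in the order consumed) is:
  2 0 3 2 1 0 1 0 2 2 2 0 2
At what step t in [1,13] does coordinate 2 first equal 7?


t=0: X=(-3, 4), d=2 → +e2, X_1=(-3, 5)
t=1: X=(-3, 5), d=0 → +e1, X_2=(-2, 5)
t=2: X=(-2, 5), d=3 → -e2, X_3=(-2, 4)
t=3: X=(-2, 4), d=2 → +e2, X_4=(-2, 5)
t=4: X=(-2, 5), d=1 → -e1, X_5=(-3, 5)
t=5: X=(-3, 5), d=0 → +e1, X_6=(-2, 5)
t=6: X=(-2, 5), d=1 → -e1, X_7=(-3, 5)
t=7: X=(-3, 5), d=0 → +e1, X_8=(-2, 5)
t=8: X=(-2, 5), d=2 → +e2, X_9=(-2, 6)
t=9: X=(-2, 6), d=2 → +e2, X_10=(-2, 7)
t=10: X=(-2, 7), d=2 → +e2, X_11=(-2, 8)
t=11: X=(-2, 8), d=0 → +e1, X_12=(-1, 8)
t=12: X=(-1, 8), d=2 → +e2, X_13=(-1, 9)

10


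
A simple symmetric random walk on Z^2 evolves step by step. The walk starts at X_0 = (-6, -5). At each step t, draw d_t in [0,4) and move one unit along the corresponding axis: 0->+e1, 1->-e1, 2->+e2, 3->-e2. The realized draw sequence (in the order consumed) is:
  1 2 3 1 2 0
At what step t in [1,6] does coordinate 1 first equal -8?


t=0: X=(-6, -5), d=1 → -e1, X_1=(-7, -5)
t=1: X=(-7, -5), d=2 → +e2, X_2=(-7, -4)
t=2: X=(-7, -4), d=3 → -e2, X_3=(-7, -5)
t=3: X=(-7, -5), d=1 → -e1, X_4=(-8, -5)
t=4: X=(-8, -5), d=2 → +e2, X_5=(-8, -4)
t=5: X=(-8, -4), d=0 → +e1, X_6=(-7, -4)

4


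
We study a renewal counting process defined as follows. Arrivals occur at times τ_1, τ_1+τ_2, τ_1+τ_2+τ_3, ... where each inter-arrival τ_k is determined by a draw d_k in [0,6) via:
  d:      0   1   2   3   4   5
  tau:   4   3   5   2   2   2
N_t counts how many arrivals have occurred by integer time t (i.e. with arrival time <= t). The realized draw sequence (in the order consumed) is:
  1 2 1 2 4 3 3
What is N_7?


draw d_1=1: τ_1=3, arrival time A_1=3
draw d_2=2: τ_2=5, arrival time A_2=8
draw d_3=1: τ_3=3, arrival time A_3=11
draw d_4=2: τ_4=5, arrival time A_4=16
draw d_5=4: τ_5=2, arrival time A_5=18
draw d_6=3: τ_6=2, arrival time A_6=20
draw d_7=3: τ_7=2, arrival time A_7=22
N_t over t=0..7: 0:0 1:0 2:0 3:1 4:1 5:1 6:1 7:1

1


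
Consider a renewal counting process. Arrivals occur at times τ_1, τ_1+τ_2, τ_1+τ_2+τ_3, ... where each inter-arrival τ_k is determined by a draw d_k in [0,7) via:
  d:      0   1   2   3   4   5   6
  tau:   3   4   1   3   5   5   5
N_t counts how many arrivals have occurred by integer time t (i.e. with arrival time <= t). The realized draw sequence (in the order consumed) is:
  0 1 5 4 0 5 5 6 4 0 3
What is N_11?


2

draw d_1=0: τ_1=3, arrival time A_1=3
draw d_2=1: τ_2=4, arrival time A_2=7
draw d_3=5: τ_3=5, arrival time A_3=12
draw d_4=4: τ_4=5, arrival time A_4=17
draw d_5=0: τ_5=3, arrival time A_5=20
draw d_6=5: τ_6=5, arrival time A_6=25
draw d_7=5: τ_7=5, arrival time A_7=30
draw d_8=6: τ_8=5, arrival time A_8=35
draw d_9=4: τ_9=5, arrival time A_9=40
draw d_10=0: τ_10=3, arrival time A_10=43
draw d_11=3: τ_11=3, arrival time A_11=46
N_t over t=0..11: 0:0 1:0 2:0 3:1 4:1 5:1 6:1 7:2 8:2 9:2 10:2 11:2


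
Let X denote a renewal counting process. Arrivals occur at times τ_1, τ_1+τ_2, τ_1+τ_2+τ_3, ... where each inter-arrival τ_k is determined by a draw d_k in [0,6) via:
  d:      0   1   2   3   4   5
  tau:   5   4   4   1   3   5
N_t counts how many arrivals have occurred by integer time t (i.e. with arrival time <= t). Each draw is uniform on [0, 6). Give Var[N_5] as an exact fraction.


12638687/60466176

Inter-arrival values over d=0..5: [5, 4, 4, 1, 3, 5]
Each d has probability 1/6, so the pmf of τ is: f(1) = 1/6, f(3) = 1/6, f(4) = 1/3, f(5) = 1/3
Let p_n(j) = P(N_n = j), with p_0 = [1]. Condition on τ_1: p_n(0) = P(τ > n), and for j >= 1, p_n(j) = Σ_{k<=n} f(k)·p_{n−k}(j−1)
p_1 = [5/6, 1/6]  (j = 0..1)
p_2 = [5/6, 5/36, 1/36]  (j = 0..2)
p_3 = [2/3, 11/36, 5/216, 1/216]  (j = 0..3)
p_4 = [1/3, 7/12, 17/216, 5/1296, 1/1296]  (j = 0..4)
p_5 = [0, 29/36, 19/108, 23/1296, 5/7776, 1/7776]  (j = 0..5)
E[N_5] = Σ j·p_5(j) = 9439/7776;  E[N_5²] = Σ j²·p_5(j) = 4361/2592
Var[N_5] = 4361/2592 − (9439/7776)² = 12638687/60466176


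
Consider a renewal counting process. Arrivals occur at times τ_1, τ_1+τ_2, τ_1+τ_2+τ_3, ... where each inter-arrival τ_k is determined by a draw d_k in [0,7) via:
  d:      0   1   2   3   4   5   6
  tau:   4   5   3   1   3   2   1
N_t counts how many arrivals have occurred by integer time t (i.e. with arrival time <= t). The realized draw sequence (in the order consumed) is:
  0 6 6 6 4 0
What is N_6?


3

draw d_1=0: τ_1=4, arrival time A_1=4
draw d_2=6: τ_2=1, arrival time A_2=5
draw d_3=6: τ_3=1, arrival time A_3=6
draw d_4=6: τ_4=1, arrival time A_4=7
draw d_5=4: τ_5=3, arrival time A_5=10
draw d_6=0: τ_6=4, arrival time A_6=14
N_t over t=0..6: 0:0 1:0 2:0 3:0 4:1 5:2 6:3


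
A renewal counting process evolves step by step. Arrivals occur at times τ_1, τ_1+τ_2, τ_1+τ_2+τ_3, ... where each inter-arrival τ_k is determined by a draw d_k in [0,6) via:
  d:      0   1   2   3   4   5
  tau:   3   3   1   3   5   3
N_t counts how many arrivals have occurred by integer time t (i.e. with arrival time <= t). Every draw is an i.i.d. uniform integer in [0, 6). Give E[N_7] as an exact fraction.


577267/279936

Inter-arrival values over d=0..5: [3, 3, 1, 3, 5, 3]
Each d has probability 1/6, so the pmf of τ is: f(1) = 1/6, f(3) = 2/3, f(5) = 1/6
Renewal equation for m(n) = E[N_n]: condition on τ_1 = k (if k <= n, one arrival plus a fresh copy on the remaining n−k steps): m(n) = F(n) + Σ_{k<=n} f(k)·m(n−k), where F(n) = P(τ <= n) and m(0) = 0
m(1) = F(1) = 1/6
m(2) = F(2) + f(1)·m(1) = 1/6 + 1/6·1/6 = 7/36
m(3) = F(3) + f(1)·m(2) = 5/6 + 1/6·7/36 = 187/216
m(4) = F(4) + f(1)·m(3) + f(3)·m(1) = 5/6 + 1/6·187/216 + 2/3·1/6 = 1411/1296
m(5) = F(5) + f(1)·m(4) + f(3)·m(2) = 1 + 1/6·1411/1296 + 2/3·7/36 = 10195/7776
m(6) = F(6) + f(1)·m(5) + f(3)·m(3) + f(5)·m(1) = 1 + 1/6·10195/7776 + 2/3·187/216 + 1/6·1/6 = 85075/46656
m(7) = F(7) + f(1)·m(6) + f(3)·m(4) + f(5)·m(2) = 1 + 1/6·85075/46656 + 2/3·1411/1296 + 1/6·7/36 = 577267/279936
E[N_7] = m(7) = 577267/279936


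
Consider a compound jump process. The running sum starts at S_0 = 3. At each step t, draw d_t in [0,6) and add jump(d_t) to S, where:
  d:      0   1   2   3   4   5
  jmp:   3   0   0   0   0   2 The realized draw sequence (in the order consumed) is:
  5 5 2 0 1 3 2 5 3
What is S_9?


t=0: S=3, d=5, jump=2, S_1=5
t=1: S=5, d=5, jump=2, S_2=7
t=2: S=7, d=2, jump=0, S_3=7
t=3: S=7, d=0, jump=3, S_4=10
t=4: S=10, d=1, jump=0, S_5=10
t=5: S=10, d=3, jump=0, S_6=10
t=6: S=10, d=2, jump=0, S_7=10
t=7: S=10, d=5, jump=2, S_8=12
t=8: S=12, d=3, jump=0, S_9=12

12


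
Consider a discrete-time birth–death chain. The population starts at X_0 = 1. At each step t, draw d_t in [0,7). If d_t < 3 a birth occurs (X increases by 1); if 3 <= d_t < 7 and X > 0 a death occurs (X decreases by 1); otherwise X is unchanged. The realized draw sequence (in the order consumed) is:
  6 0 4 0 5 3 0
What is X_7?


t=0: X=1, d=6 → death, X_1=0
t=1: X=0, d=0 → birth, X_2=1
t=2: X=1, d=4 → death, X_3=0
t=3: X=0, d=0 → birth, X_4=1
t=4: X=1, d=5 → death, X_5=0
t=5: X=0, d=3 → hold, X_6=0
t=6: X=0, d=0 → birth, X_7=1

1


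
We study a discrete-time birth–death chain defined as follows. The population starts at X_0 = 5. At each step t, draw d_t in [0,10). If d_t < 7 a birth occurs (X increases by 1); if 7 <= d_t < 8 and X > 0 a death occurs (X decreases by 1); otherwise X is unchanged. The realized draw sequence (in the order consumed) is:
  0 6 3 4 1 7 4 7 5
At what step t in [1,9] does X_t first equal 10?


5

t=0: X=5, d=0 → birth, X_1=6
t=1: X=6, d=6 → birth, X_2=7
t=2: X=7, d=3 → birth, X_3=8
t=3: X=8, d=4 → birth, X_4=9
t=4: X=9, d=1 → birth, X_5=10
t=5: X=10, d=7 → death, X_6=9
t=6: X=9, d=4 → birth, X_7=10
t=7: X=10, d=7 → death, X_8=9
t=8: X=9, d=5 → birth, X_9=10


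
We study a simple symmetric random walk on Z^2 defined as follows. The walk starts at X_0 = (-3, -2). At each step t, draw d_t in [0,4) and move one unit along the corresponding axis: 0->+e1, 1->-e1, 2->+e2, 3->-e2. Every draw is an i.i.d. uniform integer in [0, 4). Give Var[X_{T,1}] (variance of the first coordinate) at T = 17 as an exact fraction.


17/2

Outcome values over d=0..3: [1, -1, 0, 0]
Σy = 0, Σy² = 2, M = 4
μ = 0/4 = 0,  σ² = 2/4 − (0)² = 1/2
Independent increments: Var[X_17] = 17·σ² = 17·(1/2) = 17/2


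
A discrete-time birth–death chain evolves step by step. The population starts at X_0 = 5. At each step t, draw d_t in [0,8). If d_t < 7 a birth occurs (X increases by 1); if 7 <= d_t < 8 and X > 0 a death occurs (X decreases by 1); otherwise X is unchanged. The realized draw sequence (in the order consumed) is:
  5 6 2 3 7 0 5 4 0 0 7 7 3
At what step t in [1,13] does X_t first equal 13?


10

t=0: X=5, d=5 → birth, X_1=6
t=1: X=6, d=6 → birth, X_2=7
t=2: X=7, d=2 → birth, X_3=8
t=3: X=8, d=3 → birth, X_4=9
t=4: X=9, d=7 → death, X_5=8
t=5: X=8, d=0 → birth, X_6=9
t=6: X=9, d=5 → birth, X_7=10
t=7: X=10, d=4 → birth, X_8=11
t=8: X=11, d=0 → birth, X_9=12
t=9: X=12, d=0 → birth, X_10=13
t=10: X=13, d=7 → death, X_11=12
t=11: X=12, d=7 → death, X_12=11
t=12: X=11, d=3 → birth, X_13=12


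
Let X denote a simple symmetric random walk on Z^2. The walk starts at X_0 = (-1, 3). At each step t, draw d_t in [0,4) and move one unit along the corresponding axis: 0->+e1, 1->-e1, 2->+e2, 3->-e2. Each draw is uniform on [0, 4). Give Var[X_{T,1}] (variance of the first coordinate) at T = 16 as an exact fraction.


Outcome values over d=0..3: [1, -1, 0, 0]
Σy = 0, Σy² = 2, M = 4
μ = 0/4 = 0,  σ² = 2/4 − (0)² = 1/2
Independent increments: Var[X_16] = 16·σ² = 16·(1/2) = 8

8


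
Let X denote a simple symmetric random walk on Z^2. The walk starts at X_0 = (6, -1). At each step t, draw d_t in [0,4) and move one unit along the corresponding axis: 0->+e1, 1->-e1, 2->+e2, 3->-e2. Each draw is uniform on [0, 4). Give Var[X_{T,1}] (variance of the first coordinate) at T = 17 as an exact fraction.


17/2

Outcome values over d=0..3: [1, -1, 0, 0]
Σy = 0, Σy² = 2, M = 4
μ = 0/4 = 0,  σ² = 2/4 − (0)² = 1/2
Independent increments: Var[X_17] = 17·σ² = 17·(1/2) = 17/2


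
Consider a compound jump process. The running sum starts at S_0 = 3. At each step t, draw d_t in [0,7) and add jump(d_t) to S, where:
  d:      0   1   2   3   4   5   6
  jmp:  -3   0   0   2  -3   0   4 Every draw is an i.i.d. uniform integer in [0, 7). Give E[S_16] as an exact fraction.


3

Outcome values over d=0..6: [-3, 0, 0, 2, -3, 0, 4]
Σy = 0, Σy² = 38, M = 7
μ = 0/7 = 0,  σ² = 38/7 − (0)² = 38/7
E[S_16] = 3 + 16·(0) = 3


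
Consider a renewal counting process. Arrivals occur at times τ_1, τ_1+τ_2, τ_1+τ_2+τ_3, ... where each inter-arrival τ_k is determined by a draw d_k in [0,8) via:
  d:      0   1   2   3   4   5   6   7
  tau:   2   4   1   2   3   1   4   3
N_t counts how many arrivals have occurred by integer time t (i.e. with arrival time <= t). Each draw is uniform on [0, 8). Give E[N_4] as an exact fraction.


369/256

Inter-arrival values over d=0..7: [2, 4, 1, 2, 3, 1, 4, 3]
Each d has probability 1/8, so the pmf of τ is: f(1) = 1/4, f(2) = 1/4, f(3) = 1/4, f(4) = 1/4
Renewal equation for m(n) = E[N_n]: condition on τ_1 = k (if k <= n, one arrival plus a fresh copy on the remaining n−k steps): m(n) = F(n) + Σ_{k<=n} f(k)·m(n−k), where F(n) = P(τ <= n) and m(0) = 0
m(1) = F(1) = 1/4
m(2) = F(2) + f(1)·m(1) = 1/2 + 1/4·1/4 = 9/16
m(3) = F(3) + f(1)·m(2) + f(2)·m(1) = 3/4 + 1/4·9/16 + 1/4·1/4 = 61/64
m(4) = F(4) + f(1)·m(3) + f(2)·m(2) + f(3)·m(1) = 1 + 1/4·61/64 + 1/4·9/16 + 1/4·1/4 = 369/256
E[N_4] = m(4) = 369/256


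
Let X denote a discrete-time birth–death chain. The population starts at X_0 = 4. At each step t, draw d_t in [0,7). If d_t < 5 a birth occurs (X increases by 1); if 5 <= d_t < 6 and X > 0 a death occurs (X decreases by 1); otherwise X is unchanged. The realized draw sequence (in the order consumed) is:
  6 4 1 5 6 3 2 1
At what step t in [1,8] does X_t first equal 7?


t=0: X=4, d=6 → hold, X_1=4
t=1: X=4, d=4 → birth, X_2=5
t=2: X=5, d=1 → birth, X_3=6
t=3: X=6, d=5 → death, X_4=5
t=4: X=5, d=6 → hold, X_5=5
t=5: X=5, d=3 → birth, X_6=6
t=6: X=6, d=2 → birth, X_7=7
t=7: X=7, d=1 → birth, X_8=8

7


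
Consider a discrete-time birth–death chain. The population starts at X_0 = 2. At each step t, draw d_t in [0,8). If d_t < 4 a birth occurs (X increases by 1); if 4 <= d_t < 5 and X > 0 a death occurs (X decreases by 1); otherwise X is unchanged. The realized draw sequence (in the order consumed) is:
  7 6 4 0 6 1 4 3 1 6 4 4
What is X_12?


2

t=0: X=2, d=7 → hold, X_1=2
t=1: X=2, d=6 → hold, X_2=2
t=2: X=2, d=4 → death, X_3=1
t=3: X=1, d=0 → birth, X_4=2
t=4: X=2, d=6 → hold, X_5=2
t=5: X=2, d=1 → birth, X_6=3
t=6: X=3, d=4 → death, X_7=2
t=7: X=2, d=3 → birth, X_8=3
t=8: X=3, d=1 → birth, X_9=4
t=9: X=4, d=6 → hold, X_10=4
t=10: X=4, d=4 → death, X_11=3
t=11: X=3, d=4 → death, X_12=2


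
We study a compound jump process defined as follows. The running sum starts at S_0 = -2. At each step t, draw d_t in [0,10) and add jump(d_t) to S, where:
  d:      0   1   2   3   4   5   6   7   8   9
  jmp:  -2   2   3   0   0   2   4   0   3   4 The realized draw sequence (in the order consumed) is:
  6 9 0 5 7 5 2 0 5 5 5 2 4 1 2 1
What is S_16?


25

t=0: S=-2, d=6, jump=4, S_1=2
t=1: S=2, d=9, jump=4, S_2=6
t=2: S=6, d=0, jump=-2, S_3=4
t=3: S=4, d=5, jump=2, S_4=6
t=4: S=6, d=7, jump=0, S_5=6
t=5: S=6, d=5, jump=2, S_6=8
t=6: S=8, d=2, jump=3, S_7=11
t=7: S=11, d=0, jump=-2, S_8=9
t=8: S=9, d=5, jump=2, S_9=11
t=9: S=11, d=5, jump=2, S_10=13
t=10: S=13, d=5, jump=2, S_11=15
t=11: S=15, d=2, jump=3, S_12=18
t=12: S=18, d=4, jump=0, S_13=18
t=13: S=18, d=1, jump=2, S_14=20
t=14: S=20, d=2, jump=3, S_15=23
t=15: S=23, d=1, jump=2, S_16=25


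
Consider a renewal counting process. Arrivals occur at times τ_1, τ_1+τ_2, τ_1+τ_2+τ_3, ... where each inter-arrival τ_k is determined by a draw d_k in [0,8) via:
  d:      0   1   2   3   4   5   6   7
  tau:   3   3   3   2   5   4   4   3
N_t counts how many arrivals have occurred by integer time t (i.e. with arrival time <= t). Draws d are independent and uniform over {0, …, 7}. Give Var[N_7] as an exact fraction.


Inter-arrival values over d=0..7: [3, 3, 3, 2, 5, 4, 4, 3]
Each d has probability 1/8, so the pmf of τ is: f(2) = 1/8, f(3) = 1/2, f(4) = 1/4, f(5) = 1/8
Let p_n(j) = P(N_n = j), with p_0 = [1]. Condition on τ_1: p_n(0) = P(τ > n), and for j >= 1, p_n(j) = Σ_{k<=n} f(k)·p_{n−k}(j−1)
p_1 = [1]  (j = 0)
p_2 = [7/8, 1/8]  (j = 0..1)
p_3 = [3/8, 5/8]  (j = 0..1)
p_4 = [1/8, 55/64, 1/64]  (j = 0..2)
p_5 = [0, 55/64, 9/64]  (j = 0..2)
p_6 = [0, 35/64, 231/512, 1/512]  (j = 0..3)
p_7 = [0, 17/64, 363/512, 13/512]  (j = 0..3)
E[N_7] = Σ j·p_7(j) = 901/512;  E[N_7²] = Σ j²·p_7(j) = 1705/512
Var[N_7] = 1705/512 − (901/512)² = 61159/262144

61159/262144


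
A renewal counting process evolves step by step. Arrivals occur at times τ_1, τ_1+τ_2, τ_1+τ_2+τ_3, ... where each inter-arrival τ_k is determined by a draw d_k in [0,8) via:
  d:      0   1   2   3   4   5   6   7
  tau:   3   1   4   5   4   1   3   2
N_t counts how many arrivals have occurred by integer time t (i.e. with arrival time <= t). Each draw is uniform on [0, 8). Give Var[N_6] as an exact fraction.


Inter-arrival values over d=0..7: [3, 1, 4, 5, 4, 1, 3, 2]
Each d has probability 1/8, so the pmf of τ is: f(1) = 1/4, f(2) = 1/8, f(3) = 1/4, f(4) = 1/4, f(5) = 1/8
Let p_n(j) = P(N_n = j), with p_0 = [1]. Condition on τ_1: p_n(0) = P(τ > n), and for j >= 1, p_n(j) = Σ_{k<=n} f(k)·p_{n−k}(j−1)
p_1 = [3/4, 1/4]  (j = 0..1)
p_2 = [5/8, 5/16, 1/16]  (j = 0..2)
p_3 = [3/8, 1/2, 7/64, 1/64]  (j = 0..3)
p_4 = [1/8, 39/64, 29/128, 9/256, 1/256]  (j = 0..4)
p_5 = [0, 35/64, 91/256, 11/128, 11/1024, 1/1024]  (j = 0..5)
p_6 = [0, 23/64, 229/512, 41/256, 61/2048, 13/4096, 1/4096]  (j = 0..6)
E[N_6] = Σ j·p_6(j) = 7663/4096;  E[N_6²] = Σ j²·p_6(j) = 17017/4096
Var[N_6] = 17017/4096 − (7663/4096)² = 10980063/16777216

10980063/16777216


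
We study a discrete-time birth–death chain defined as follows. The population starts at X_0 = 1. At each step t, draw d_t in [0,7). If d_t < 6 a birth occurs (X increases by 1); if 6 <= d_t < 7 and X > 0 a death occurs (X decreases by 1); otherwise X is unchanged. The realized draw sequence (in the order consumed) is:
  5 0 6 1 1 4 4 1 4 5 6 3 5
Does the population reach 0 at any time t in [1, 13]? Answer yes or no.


no

t=0: X=1, d=5 → birth, X_1=2
t=1: X=2, d=0 → birth, X_2=3
t=2: X=3, d=6 → death, X_3=2
t=3: X=2, d=1 → birth, X_4=3
t=4: X=3, d=1 → birth, X_5=4
t=5: X=4, d=4 → birth, X_6=5
t=6: X=5, d=4 → birth, X_7=6
t=7: X=6, d=1 → birth, X_8=7
t=8: X=7, d=4 → birth, X_9=8
t=9: X=8, d=5 → birth, X_10=9
t=10: X=9, d=6 → death, X_11=8
t=11: X=8, d=3 → birth, X_12=9
t=12: X=9, d=5 → birth, X_13=10


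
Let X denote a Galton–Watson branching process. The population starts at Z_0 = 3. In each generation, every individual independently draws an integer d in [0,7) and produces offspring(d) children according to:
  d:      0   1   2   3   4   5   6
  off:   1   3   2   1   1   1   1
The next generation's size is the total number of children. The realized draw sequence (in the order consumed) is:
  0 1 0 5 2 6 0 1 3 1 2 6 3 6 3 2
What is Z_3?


gen 0: Z_0=3, draws=[0, 1, 0], offspring=[1, 3, 1], Z_1=5
gen 1: Z_1=5, draws=[5, 2, 6, 0, 1], offspring=[1, 2, 1, 1, 3], Z_2=8
gen 2: Z_2=8, draws=[3, 1, 2, 6, 3, 6, 3, 2], offspring=[1, 3, 2, 1, 1, 1, 1, 2], Z_3=12

12


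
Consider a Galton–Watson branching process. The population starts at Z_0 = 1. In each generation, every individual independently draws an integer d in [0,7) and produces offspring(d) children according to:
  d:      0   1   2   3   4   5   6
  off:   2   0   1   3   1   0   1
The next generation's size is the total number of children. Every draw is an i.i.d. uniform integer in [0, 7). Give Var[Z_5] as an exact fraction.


3138060288/282475249

Outcome values over d=0..6: [2, 0, 1, 3, 1, 0, 1]
Σy = 8, Σy² = 16, M = 7
μ = 8/7 = 8/7,  σ² = 16/7 − (8/7)² = 48/49
V_0 = 0, E_0 = 1
V_1 = 48/49·E_0 + (8/7)²·V_0 = 48/49;  E_1 = 8/7
V_2 = 48/49·E_1 + (8/7)²·V_1 = 5760/2401;  E_2 = 64/49
V_3 = 48/49·E_2 + (8/7)²·V_2 = 519168/117649;  E_3 = 512/343
V_4 = 48/49·E_3 + (8/7)²·V_3 = 41656320/5764801;  E_4 = 4096/2401
V_5 = 48/49·E_4 + (8/7)²·V_4 = 3138060288/282475249;  E_5 = 32768/16807


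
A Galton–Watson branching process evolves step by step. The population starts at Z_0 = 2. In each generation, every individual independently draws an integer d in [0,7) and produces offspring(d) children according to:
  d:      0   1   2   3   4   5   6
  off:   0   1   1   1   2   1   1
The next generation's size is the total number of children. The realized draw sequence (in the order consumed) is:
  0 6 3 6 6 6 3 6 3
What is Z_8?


1

gen 0: Z_0=2, draws=[0, 6], offspring=[0, 1], Z_1=1
gen 1: Z_1=1, draws=[3], offspring=[1], Z_2=1
gen 2: Z_2=1, draws=[6], offspring=[1], Z_3=1
gen 3: Z_3=1, draws=[6], offspring=[1], Z_4=1
gen 4: Z_4=1, draws=[6], offspring=[1], Z_5=1
gen 5: Z_5=1, draws=[3], offspring=[1], Z_6=1
gen 6: Z_6=1, draws=[6], offspring=[1], Z_7=1
gen 7: Z_7=1, draws=[3], offspring=[1], Z_8=1


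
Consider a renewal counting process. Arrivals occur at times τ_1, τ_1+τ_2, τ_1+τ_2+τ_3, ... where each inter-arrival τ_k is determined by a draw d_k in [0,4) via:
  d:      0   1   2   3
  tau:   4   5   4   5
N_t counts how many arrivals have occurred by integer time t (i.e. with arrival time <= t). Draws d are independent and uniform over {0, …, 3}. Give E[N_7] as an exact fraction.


Inter-arrival values over d=0..3: [4, 5, 4, 5]
Each d has probability 1/4, so the pmf of τ is: f(4) = 1/2, f(5) = 1/2
Renewal equation for m(n) = E[N_n]: condition on τ_1 = k (if k <= n, one arrival plus a fresh copy on the remaining n−k steps): m(n) = F(n) + Σ_{k<=n} f(k)·m(n−k), where F(n) = P(τ <= n) and m(0) = 0
m(1) = F(1) = 0
m(2) = F(2) = 0
m(3) = F(3) = 0
m(4) = F(4) = 1/2
m(5) = F(5) = 1
m(6) = F(6) = 1
m(7) = F(7) = 1
E[N_7] = m(7) = 1

1


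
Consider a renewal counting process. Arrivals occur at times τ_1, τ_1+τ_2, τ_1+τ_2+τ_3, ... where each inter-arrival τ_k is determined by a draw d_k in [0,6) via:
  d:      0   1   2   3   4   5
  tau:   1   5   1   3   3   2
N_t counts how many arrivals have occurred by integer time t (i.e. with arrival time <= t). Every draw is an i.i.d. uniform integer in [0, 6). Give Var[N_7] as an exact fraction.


335627687/306110016

Inter-arrival values over d=0..5: [1, 5, 1, 3, 3, 2]
Each d has probability 1/6, so the pmf of τ is: f(1) = 1/3, f(2) = 1/6, f(3) = 1/3, f(5) = 1/6
Let p_n(j) = P(N_n = j), with p_0 = [1]. Condition on τ_1: p_n(0) = P(τ > n), and for j >= 1, p_n(j) = Σ_{k<=n} f(k)·p_{n−k}(j−1)
p_1 = [2/3, 1/3]  (j = 0..1)
p_2 = [1/2, 7/18, 1/9]  (j = 0..2)
p_3 = [1/6, 11/18, 5/27, 1/27]  (j = 0..3)
p_4 = [1/6, 13/36, 41/108, 13/162, 1/81]  (j = 0..4)
p_5 = [0, 5/12, 19/54, 7/36, 8/243, 1/243]  (j = 0..5)
p_6 = [0, 7/36, 11/24, 157/648, 22/243, 19/1458, 1/729]  (j = 0..6)
p_7 = [0, 5/36, 23/72, 77/216, 34/243, 29/729, 11/2187, 1/2187]  (j = 0..7)
E[N_7] = Σ j·p_7(j) = 46175/17496;  E[N_7²] = Σ j²·p_7(j) = 141047/17496
Var[N_7] = 141047/17496 − (46175/17496)² = 335627687/306110016


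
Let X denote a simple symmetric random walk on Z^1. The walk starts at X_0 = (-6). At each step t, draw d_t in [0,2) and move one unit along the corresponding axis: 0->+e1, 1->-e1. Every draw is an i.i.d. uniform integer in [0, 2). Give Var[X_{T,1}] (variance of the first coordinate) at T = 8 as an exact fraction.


8

Outcome values over d=0..1: [1, -1]
Σy = 0, Σy² = 2, M = 2
μ = 0/2 = 0,  σ² = 2/2 − (0)² = 1
Independent increments: Var[X_8] = 8·σ² = 8·(1) = 8


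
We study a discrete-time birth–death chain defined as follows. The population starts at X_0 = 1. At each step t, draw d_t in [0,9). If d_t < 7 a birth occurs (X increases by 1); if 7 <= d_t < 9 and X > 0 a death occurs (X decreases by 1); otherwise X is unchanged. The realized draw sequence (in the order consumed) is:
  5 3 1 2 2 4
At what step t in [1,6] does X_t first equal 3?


2

t=0: X=1, d=5 → birth, X_1=2
t=1: X=2, d=3 → birth, X_2=3
t=2: X=3, d=1 → birth, X_3=4
t=3: X=4, d=2 → birth, X_4=5
t=4: X=5, d=2 → birth, X_5=6
t=5: X=6, d=4 → birth, X_6=7


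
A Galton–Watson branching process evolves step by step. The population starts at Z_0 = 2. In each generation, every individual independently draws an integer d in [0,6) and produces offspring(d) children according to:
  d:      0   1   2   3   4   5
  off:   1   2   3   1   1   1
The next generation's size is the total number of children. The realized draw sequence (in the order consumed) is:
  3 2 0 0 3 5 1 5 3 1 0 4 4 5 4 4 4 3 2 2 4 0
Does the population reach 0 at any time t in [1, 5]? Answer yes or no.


gen 0: Z_0=2, draws=[3, 2], offspring=[1, 3], Z_1=4
gen 1: Z_1=4, draws=[0, 0, 3, 5], offspring=[1, 1, 1, 1], Z_2=4
gen 2: Z_2=4, draws=[1, 5, 3, 1], offspring=[2, 1, 1, 2], Z_3=6
gen 3: Z_3=6, draws=[0, 4, 4, 5, 4, 4], offspring=[1, 1, 1, 1, 1, 1], Z_4=6
gen 4: Z_4=6, draws=[4, 3, 2, 2, 4, 0], offspring=[1, 1, 3, 3, 1, 1], Z_5=10

no


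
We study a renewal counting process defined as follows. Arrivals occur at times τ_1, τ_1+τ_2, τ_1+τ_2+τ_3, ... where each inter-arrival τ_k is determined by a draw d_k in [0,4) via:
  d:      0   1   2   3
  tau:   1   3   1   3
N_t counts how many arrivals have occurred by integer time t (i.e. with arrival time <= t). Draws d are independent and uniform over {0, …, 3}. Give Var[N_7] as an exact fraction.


Inter-arrival values over d=0..3: [1, 3, 1, 3]
Each d has probability 1/4, so the pmf of τ is: f(1) = 1/2, f(3) = 1/2
Let p_n(j) = P(N_n = j), with p_0 = [1]. Condition on τ_1: p_n(0) = P(τ > n), and for j >= 1, p_n(j) = Σ_{k<=n} f(k)·p_{n−k}(j−1)
p_1 = [1/2, 1/2]  (j = 0..1)
p_2 = [1/2, 1/4, 1/4]  (j = 0..2)
p_3 = [0, 3/4, 1/8, 1/8]  (j = 0..3)
p_4 = [0, 1/4, 5/8, 1/16, 1/16]  (j = 0..4)
p_5 = [0, 1/4, 1/4, 7/16, 1/32, 1/32]  (j = 0..5)
p_6 = [0, 0, 1/2, 3/16, 9/32, 1/64, 1/64]  (j = 0..6)
p_7 = [0, 0, 1/8, 9/16, 1/8, 11/64, 1/128, 1/128]  (j = 0..7)
E[N_7] = Σ j·p_7(j) = 435/128;  E[N_7²] = Σ j²·p_7(j) = 1603/128
Var[N_7] = 1603/128 − (435/128)² = 15959/16384

15959/16384


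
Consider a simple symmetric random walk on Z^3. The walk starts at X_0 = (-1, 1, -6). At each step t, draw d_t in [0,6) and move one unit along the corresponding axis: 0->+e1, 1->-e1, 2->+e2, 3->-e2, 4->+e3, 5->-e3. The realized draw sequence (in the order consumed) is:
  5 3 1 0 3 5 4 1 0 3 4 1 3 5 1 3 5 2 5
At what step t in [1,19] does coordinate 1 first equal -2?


3

t=0: X=(-1, 1, -6), d=5 → -e3, X_1=(-1, 1, -7)
t=1: X=(-1, 1, -7), d=3 → -e2, X_2=(-1, 0, -7)
t=2: X=(-1, 0, -7), d=1 → -e1, X_3=(-2, 0, -7)
t=3: X=(-2, 0, -7), d=0 → +e1, X_4=(-1, 0, -7)
t=4: X=(-1, 0, -7), d=3 → -e2, X_5=(-1, -1, -7)
t=5: X=(-1, -1, -7), d=5 → -e3, X_6=(-1, -1, -8)
t=6: X=(-1, -1, -8), d=4 → +e3, X_7=(-1, -1, -7)
t=7: X=(-1, -1, -7), d=1 → -e1, X_8=(-2, -1, -7)
t=8: X=(-2, -1, -7), d=0 → +e1, X_9=(-1, -1, -7)
t=9: X=(-1, -1, -7), d=3 → -e2, X_10=(-1, -2, -7)
t=10: X=(-1, -2, -7), d=4 → +e3, X_11=(-1, -2, -6)
t=11: X=(-1, -2, -6), d=1 → -e1, X_12=(-2, -2, -6)
t=12: X=(-2, -2, -6), d=3 → -e2, X_13=(-2, -3, -6)
t=13: X=(-2, -3, -6), d=5 → -e3, X_14=(-2, -3, -7)
t=14: X=(-2, -3, -7), d=1 → -e1, X_15=(-3, -3, -7)
t=15: X=(-3, -3, -7), d=3 → -e2, X_16=(-3, -4, -7)
t=16: X=(-3, -4, -7), d=5 → -e3, X_17=(-3, -4, -8)
t=17: X=(-3, -4, -8), d=2 → +e2, X_18=(-3, -3, -8)
t=18: X=(-3, -3, -8), d=5 → -e3, X_19=(-3, -3, -9)


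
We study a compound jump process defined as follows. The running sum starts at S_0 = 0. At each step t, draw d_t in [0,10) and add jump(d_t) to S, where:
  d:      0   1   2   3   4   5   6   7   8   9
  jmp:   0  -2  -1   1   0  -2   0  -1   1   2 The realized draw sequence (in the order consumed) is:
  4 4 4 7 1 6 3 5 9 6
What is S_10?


t=0: S=0, d=4, jump=0, S_1=0
t=1: S=0, d=4, jump=0, S_2=0
t=2: S=0, d=4, jump=0, S_3=0
t=3: S=0, d=7, jump=-1, S_4=-1
t=4: S=-1, d=1, jump=-2, S_5=-3
t=5: S=-3, d=6, jump=0, S_6=-3
t=6: S=-3, d=3, jump=1, S_7=-2
t=7: S=-2, d=5, jump=-2, S_8=-4
t=8: S=-4, d=9, jump=2, S_9=-2
t=9: S=-2, d=6, jump=0, S_10=-2

-2


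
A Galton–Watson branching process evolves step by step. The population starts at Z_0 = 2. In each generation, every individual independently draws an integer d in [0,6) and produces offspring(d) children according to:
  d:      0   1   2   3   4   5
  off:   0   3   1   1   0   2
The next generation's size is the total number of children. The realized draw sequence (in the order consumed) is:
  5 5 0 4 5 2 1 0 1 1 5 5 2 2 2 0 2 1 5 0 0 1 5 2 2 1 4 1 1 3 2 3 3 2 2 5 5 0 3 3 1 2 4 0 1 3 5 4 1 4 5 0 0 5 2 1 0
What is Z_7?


gen 0: Z_0=2, draws=[5, 5], offspring=[2, 2], Z_1=4
gen 1: Z_1=4, draws=[0, 4, 5, 2], offspring=[0, 0, 2, 1], Z_2=3
gen 2: Z_2=3, draws=[1, 0, 1], offspring=[3, 0, 3], Z_3=6
gen 3: Z_3=6, draws=[1, 5, 5, 2, 2, 2], offspring=[3, 2, 2, 1, 1, 1], Z_4=10
gen 4: Z_4=10, draws=[0, 2, 1, 5, 0, 0, 1, 5, 2, 2], offspring=[0, 1, 3, 2, 0, 0, 3, 2, 1, 1], Z_5=13
gen 5: Z_5=13, draws=[1, 4, 1, 1, 3, 2, 3, 3, 2, 2, 5, 5, 0], offspring=[3, 0, 3, 3, 1, 1, 1, 1, 1, 1, 2, 2, 0], Z_6=19
gen 6: Z_6=19, draws=[3, 3, 1, 2, 4, 0, 1, 3, 5, 4, 1, 4, 5, 0, 0, 5, 2, 1, 0], offspring=[1, 1, 3, 1, 0, 0, 3, 1, 2, 0, 3, 0, 2, 0, 0, 2, 1, 3, 0], Z_7=23

23


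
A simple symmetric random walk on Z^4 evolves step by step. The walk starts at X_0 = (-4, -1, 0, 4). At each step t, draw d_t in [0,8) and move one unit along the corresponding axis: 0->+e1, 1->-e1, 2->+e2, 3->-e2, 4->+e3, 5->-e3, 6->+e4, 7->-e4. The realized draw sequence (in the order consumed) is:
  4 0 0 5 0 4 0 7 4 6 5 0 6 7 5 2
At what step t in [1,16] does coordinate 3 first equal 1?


1

t=0: X=(-4, -1, 0, 4), d=4 → +e3, X_1=(-4, -1, 1, 4)
t=1: X=(-4, -1, 1, 4), d=0 → +e1, X_2=(-3, -1, 1, 4)
t=2: X=(-3, -1, 1, 4), d=0 → +e1, X_3=(-2, -1, 1, 4)
t=3: X=(-2, -1, 1, 4), d=5 → -e3, X_4=(-2, -1, 0, 4)
t=4: X=(-2, -1, 0, 4), d=0 → +e1, X_5=(-1, -1, 0, 4)
t=5: X=(-1, -1, 0, 4), d=4 → +e3, X_6=(-1, -1, 1, 4)
t=6: X=(-1, -1, 1, 4), d=0 → +e1, X_7=(0, -1, 1, 4)
t=7: X=(0, -1, 1, 4), d=7 → -e4, X_8=(0, -1, 1, 3)
t=8: X=(0, -1, 1, 3), d=4 → +e3, X_9=(0, -1, 2, 3)
t=9: X=(0, -1, 2, 3), d=6 → +e4, X_10=(0, -1, 2, 4)
t=10: X=(0, -1, 2, 4), d=5 → -e3, X_11=(0, -1, 1, 4)
t=11: X=(0, -1, 1, 4), d=0 → +e1, X_12=(1, -1, 1, 4)
t=12: X=(1, -1, 1, 4), d=6 → +e4, X_13=(1, -1, 1, 5)
t=13: X=(1, -1, 1, 5), d=7 → -e4, X_14=(1, -1, 1, 4)
t=14: X=(1, -1, 1, 4), d=5 → -e3, X_15=(1, -1, 0, 4)
t=15: X=(1, -1, 0, 4), d=2 → +e2, X_16=(1, 0, 0, 4)
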